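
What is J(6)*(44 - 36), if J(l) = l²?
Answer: 288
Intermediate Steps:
J(6)*(44 - 36) = 6²*(44 - 36) = 36*8 = 288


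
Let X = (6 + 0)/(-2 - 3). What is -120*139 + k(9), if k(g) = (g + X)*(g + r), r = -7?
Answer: -83322/5 ≈ -16664.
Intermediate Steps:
X = -6/5 (X = 6/(-5) = 6*(-⅕) = -6/5 ≈ -1.2000)
k(g) = (-7 + g)*(-6/5 + g) (k(g) = (g - 6/5)*(g - 7) = (-6/5 + g)*(-7 + g) = (-7 + g)*(-6/5 + g))
-120*139 + k(9) = -120*139 + (42/5 + 9² - 41/5*9) = -16680 + (42/5 + 81 - 369/5) = -16680 + 78/5 = -83322/5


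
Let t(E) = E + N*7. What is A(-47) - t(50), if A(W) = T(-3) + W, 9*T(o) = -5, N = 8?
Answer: -1382/9 ≈ -153.56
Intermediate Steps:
T(o) = -5/9 (T(o) = (⅑)*(-5) = -5/9)
t(E) = 56 + E (t(E) = E + 8*7 = E + 56 = 56 + E)
A(W) = -5/9 + W
A(-47) - t(50) = (-5/9 - 47) - (56 + 50) = -428/9 - 1*106 = -428/9 - 106 = -1382/9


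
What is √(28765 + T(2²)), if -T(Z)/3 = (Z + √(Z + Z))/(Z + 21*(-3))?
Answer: √(100131673 + 354*√2)/59 ≈ 169.60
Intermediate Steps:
T(Z) = -3*(Z + √2*√Z)/(-63 + Z) (T(Z) = -3*(Z + √(Z + Z))/(Z + 21*(-3)) = -3*(Z + √(2*Z))/(Z - 63) = -3*(Z + √2*√Z)/(-63 + Z))
√(28765 + T(2²)) = √(28765 + 3*(-1*2² - √2*√(2²))/(-63 + 2²)) = √(28765 + 3*(-1*4 - √2*√4)/(-63 + 4)) = √(28765 + 3*(-4 - 1*√2*2)/(-59)) = √(28765 + 3*(-1/59)*(-4 - 2*√2)) = √(28765 + (12/59 + 6*√2/59)) = √(1697147/59 + 6*√2/59)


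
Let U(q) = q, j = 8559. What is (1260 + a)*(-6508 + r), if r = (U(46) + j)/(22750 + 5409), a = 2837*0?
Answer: -230895210420/28159 ≈ -8.1997e+6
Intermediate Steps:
a = 0
r = 8605/28159 (r = (46 + 8559)/(22750 + 5409) = 8605/28159 ≈ 0.30559)
(1260 + a)*(-6508 + r) = (1260 + 0)*(-6508 + 8605/28159) = 1260*(-183250167/28159) = -230895210420/28159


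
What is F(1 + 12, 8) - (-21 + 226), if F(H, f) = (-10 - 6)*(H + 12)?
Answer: -605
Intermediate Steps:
F(H, f) = -192 - 16*H (F(H, f) = -16*(12 + H) = -192 - 16*H)
F(1 + 12, 8) - (-21 + 226) = (-192 - 16*(1 + 12)) - (-21 + 226) = (-192 - 16*13) - 1*205 = (-192 - 208) - 205 = -400 - 205 = -605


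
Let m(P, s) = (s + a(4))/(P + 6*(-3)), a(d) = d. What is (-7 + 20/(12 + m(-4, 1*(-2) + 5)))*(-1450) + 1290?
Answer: 2302080/257 ≈ 8957.5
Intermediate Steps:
m(P, s) = (4 + s)/(-18 + P) (m(P, s) = (s + 4)/(P + 6*(-3)) = (4 + s)/(P - 18) = (4 + s)/(-18 + P))
(-7 + 20/(12 + m(-4, 1*(-2) + 5)))*(-1450) + 1290 = (-7 + 20/(12 + (4 + (1*(-2) + 5))/(-18 - 4)))*(-1450) + 1290 = (-7 + 20/(12 + (4 + (-2 + 5))/(-22)))*(-1450) + 1290 = (-7 + 20/(12 - (4 + 3)/22))*(-1450) + 1290 = (-7 + 20/(12 - 1/22*7))*(-1450) + 1290 = (-7 + 20/(12 - 7/22))*(-1450) + 1290 = (-7 + 20/(257/22))*(-1450) + 1290 = (-7 + 20*(22/257))*(-1450) + 1290 = (-7 + 440/257)*(-1450) + 1290 = -1359/257*(-1450) + 1290 = 1970550/257 + 1290 = 2302080/257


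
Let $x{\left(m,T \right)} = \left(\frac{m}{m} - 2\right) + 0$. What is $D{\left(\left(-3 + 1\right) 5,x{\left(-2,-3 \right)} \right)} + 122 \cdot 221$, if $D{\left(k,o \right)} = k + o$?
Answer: $26951$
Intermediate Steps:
$x{\left(m,T \right)} = -1$ ($x{\left(m,T \right)} = \left(1 - 2\right) + 0 = -1 + 0 = -1$)
$D{\left(\left(-3 + 1\right) 5,x{\left(-2,-3 \right)} \right)} + 122 \cdot 221 = \left(\left(-3 + 1\right) 5 - 1\right) + 122 \cdot 221 = \left(\left(-2\right) 5 - 1\right) + 26962 = \left(-10 - 1\right) + 26962 = -11 + 26962 = 26951$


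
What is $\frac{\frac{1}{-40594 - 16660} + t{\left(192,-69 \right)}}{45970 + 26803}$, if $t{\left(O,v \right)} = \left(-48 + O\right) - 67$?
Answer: $\frac{4408557}{4166545342} \approx 0.0010581$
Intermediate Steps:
$t{\left(O,v \right)} = -115 + O$
$\frac{\frac{1}{-40594 - 16660} + t{\left(192,-69 \right)}}{45970 + 26803} = \frac{\frac{1}{-40594 - 16660} + \left(-115 + 192\right)}{45970 + 26803} = \frac{\frac{1}{-57254} + 77}{72773} = \left(- \frac{1}{57254} + 77\right) \frac{1}{72773} = \frac{4408557}{57254} \cdot \frac{1}{72773} = \frac{4408557}{4166545342}$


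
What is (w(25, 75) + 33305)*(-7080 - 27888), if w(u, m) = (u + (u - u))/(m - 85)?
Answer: -1164521820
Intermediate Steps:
w(u, m) = u/(-85 + m) (w(u, m) = (u + 0)/(-85 + m) = u/(-85 + m))
(w(25, 75) + 33305)*(-7080 - 27888) = (25/(-85 + 75) + 33305)*(-7080 - 27888) = (25/(-10) + 33305)*(-34968) = (25*(-⅒) + 33305)*(-34968) = (-5/2 + 33305)*(-34968) = (66605/2)*(-34968) = -1164521820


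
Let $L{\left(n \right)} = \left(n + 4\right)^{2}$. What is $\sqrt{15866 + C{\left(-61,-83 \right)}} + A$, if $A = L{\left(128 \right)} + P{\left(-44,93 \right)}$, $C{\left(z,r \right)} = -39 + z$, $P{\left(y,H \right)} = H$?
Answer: $17517 + \sqrt{15766} \approx 17643.0$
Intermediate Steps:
$L{\left(n \right)} = \left(4 + n\right)^{2}$
$A = 17517$ ($A = \left(4 + 128\right)^{2} + 93 = 132^{2} + 93 = 17424 + 93 = 17517$)
$\sqrt{15866 + C{\left(-61,-83 \right)}} + A = \sqrt{15866 - 100} + 17517 = \sqrt{15766} + 17517 = 17517 + \sqrt{15766}$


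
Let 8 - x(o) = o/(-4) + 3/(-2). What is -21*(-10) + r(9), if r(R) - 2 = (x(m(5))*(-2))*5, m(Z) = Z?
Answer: 209/2 ≈ 104.50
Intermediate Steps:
x(o) = 19/2 + o/4 (x(o) = 8 - (o/(-4) + 3/(-2)) = 8 - (o*(-¼) + 3*(-½)) = 8 - (-o/4 - 3/2) = 8 - (-3/2 - o/4) = 8 + (3/2 + o/4) = 19/2 + o/4)
r(R) = -211/2 (r(R) = 2 + ((19/2 + (¼)*5)*(-2))*5 = 2 + ((19/2 + 5/4)*(-2))*5 = 2 + ((43/4)*(-2))*5 = 2 - 43/2*5 = 2 - 215/2 = -211/2)
-21*(-10) + r(9) = -21*(-10) - 211/2 = 210 - 211/2 = 209/2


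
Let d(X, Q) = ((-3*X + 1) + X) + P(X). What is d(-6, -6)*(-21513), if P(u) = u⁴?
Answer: -28160517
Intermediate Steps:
d(X, Q) = 1 + X⁴ - 2*X (d(X, Q) = ((-3*X + 1) + X) + X⁴ = ((1 - 3*X) + X) + X⁴ = (1 - 2*X) + X⁴ = 1 + X⁴ - 2*X)
d(-6, -6)*(-21513) = (1 + (-6)⁴ - 2*(-6))*(-21513) = (1 + 1296 + 12)*(-21513) = 1309*(-21513) = -28160517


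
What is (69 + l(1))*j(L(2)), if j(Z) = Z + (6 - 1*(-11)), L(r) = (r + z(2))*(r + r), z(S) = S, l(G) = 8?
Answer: 2541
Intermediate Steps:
L(r) = 2*r*(2 + r) (L(r) = (r + 2)*(r + r) = (2 + r)*(2*r) = 2*r*(2 + r))
j(Z) = 17 + Z (j(Z) = Z + (6 + 11) = Z + 17 = 17 + Z)
(69 + l(1))*j(L(2)) = (69 + 8)*(17 + 2*2*(2 + 2)) = 77*(17 + 2*2*4) = 77*(17 + 16) = 77*33 = 2541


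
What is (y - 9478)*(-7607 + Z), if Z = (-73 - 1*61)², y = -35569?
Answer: -466191403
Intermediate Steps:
Z = 17956 (Z = (-73 - 61)² = (-134)² = 17956)
(y - 9478)*(-7607 + Z) = (-35569 - 9478)*(-7607 + 17956) = -45047*10349 = -466191403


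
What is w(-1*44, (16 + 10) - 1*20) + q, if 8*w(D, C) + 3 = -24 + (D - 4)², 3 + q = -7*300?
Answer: -14547/8 ≈ -1818.4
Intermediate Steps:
q = -2103 (q = -3 - 7*300 = -3 - 2100 = -2103)
w(D, C) = -27/8 + (-4 + D)²/8 (w(D, C) = -3/8 + (-24 + (D - 4)²)/8 = -3/8 + (-24 + (-4 + D)²)/8 = -3/8 + (-3 + (-4 + D)²/8) = -27/8 + (-4 + D)²/8)
w(-1*44, (16 + 10) - 1*20) + q = (-27/8 + (-4 - 1*44)²/8) - 2103 = (-27/8 + (-4 - 44)²/8) - 2103 = (-27/8 + (⅛)*(-48)²) - 2103 = (-27/8 + (⅛)*2304) - 2103 = (-27/8 + 288) - 2103 = 2277/8 - 2103 = -14547/8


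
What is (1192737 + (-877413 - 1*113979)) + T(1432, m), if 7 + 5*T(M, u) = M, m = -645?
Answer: 201630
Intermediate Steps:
T(M, u) = -7/5 + M/5
(1192737 + (-877413 - 1*113979)) + T(1432, m) = (1192737 + (-877413 - 1*113979)) + (-7/5 + (⅕)*1432) = (1192737 + (-877413 - 113979)) + (-7/5 + 1432/5) = (1192737 - 991392) + 285 = 201345 + 285 = 201630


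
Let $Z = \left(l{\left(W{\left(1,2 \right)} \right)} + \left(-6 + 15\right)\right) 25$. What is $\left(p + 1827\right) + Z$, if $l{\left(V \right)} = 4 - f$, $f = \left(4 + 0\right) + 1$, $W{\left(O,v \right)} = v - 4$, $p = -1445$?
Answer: $582$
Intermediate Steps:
$W{\left(O,v \right)} = -4 + v$
$f = 5$ ($f = 4 + 1 = 5$)
$l{\left(V \right)} = -1$ ($l{\left(V \right)} = 4 - 5 = -1$)
$Z = 200$ ($Z = \left(-1 + \left(-6 + 15\right)\right) 25 = \left(-1 + 9\right) 25 = 8 \cdot 25 = 200$)
$\left(p + 1827\right) + Z = \left(-1445 + 1827\right) + 200 = 382 + 200 = 582$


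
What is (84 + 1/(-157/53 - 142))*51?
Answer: 10970423/2561 ≈ 4283.6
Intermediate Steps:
(84 + 1/(-157/53 - 142))*51 = (84 + 1/(-7683/53))*51 = (84 - 53/7683)*51 = (645319/7683)*51 = 10970423/2561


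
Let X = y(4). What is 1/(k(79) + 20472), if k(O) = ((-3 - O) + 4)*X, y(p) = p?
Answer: 1/20160 ≈ 4.9603e-5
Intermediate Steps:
X = 4
k(O) = 4 - 4*O (k(O) = ((-3 - O) + 4)*4 = (1 - O)*4 = 4 - 4*O)
1/(k(79) + 20472) = 1/((4 - 4*79) + 20472) = 1/((4 - 316) + 20472) = 1/(-312 + 20472) = 1/20160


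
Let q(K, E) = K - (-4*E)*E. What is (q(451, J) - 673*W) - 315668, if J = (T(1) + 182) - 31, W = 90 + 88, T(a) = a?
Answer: -342595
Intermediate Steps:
W = 178
J = 152 (J = (1 + 182) - 31 = 183 - 31 = 152)
q(K, E) = K + 4*E² (q(K, E) = K - (-4)*E² = K + 4*E²)
(q(451, J) - 673*W) - 315668 = ((451 + 4*152²) - 673*178) - 315668 = ((451 + 4*23104) - 119794) - 315668 = ((451 + 92416) - 119794) - 315668 = (92867 - 119794) - 315668 = -26927 - 315668 = -342595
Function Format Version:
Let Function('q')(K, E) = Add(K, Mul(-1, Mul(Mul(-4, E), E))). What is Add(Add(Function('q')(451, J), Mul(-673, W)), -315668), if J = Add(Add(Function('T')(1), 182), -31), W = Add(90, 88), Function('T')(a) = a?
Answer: -342595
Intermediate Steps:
W = 178
J = 152 (J = Add(Add(1, 182), -31) = Add(183, -31) = 152)
Function('q')(K, E) = Add(K, Mul(4, Pow(E, 2))) (Function('q')(K, E) = Add(K, Mul(-1, Mul(-4, Pow(E, 2)))) = Add(K, Mul(4, Pow(E, 2))))
Add(Add(Function('q')(451, J), Mul(-673, W)), -315668) = Add(Add(Add(451, Mul(4, Pow(152, 2))), Mul(-673, 178)), -315668) = Add(Add(Add(451, Mul(4, 23104)), -119794), -315668) = Add(Add(Add(451, 92416), -119794), -315668) = Add(Add(92867, -119794), -315668) = Add(-26927, -315668) = -342595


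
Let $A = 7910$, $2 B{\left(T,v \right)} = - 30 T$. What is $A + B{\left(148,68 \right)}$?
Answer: $5690$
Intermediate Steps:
$B{\left(T,v \right)} = - 15 T$ ($B{\left(T,v \right)} = \frac{\left(-30\right) T}{2} = - 15 T$)
$A + B{\left(148,68 \right)} = 7910 - 2220 = 5690$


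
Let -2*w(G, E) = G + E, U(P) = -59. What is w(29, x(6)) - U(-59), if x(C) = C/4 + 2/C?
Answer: 523/12 ≈ 43.583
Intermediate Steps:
x(C) = 2/C + C/4 (x(C) = C*(1/4) + 2/C = C/4 + 2/C = 2/C + C/4)
w(G, E) = -E/2 - G/2 (w(G, E) = -(G + E)/2 = -(E + G)/2 = -E/2 - G/2)
w(29, x(6)) - U(-59) = (-(2/6 + (1/4)*6)/2 - 1/2*29) - 1*(-59) = (-(2*(1/6) + 3/2)/2 - 29/2) + 59 = (-(1/3 + 3/2)/2 - 29/2) + 59 = (-1/2*11/6 - 29/2) + 59 = (-11/12 - 29/2) + 59 = -185/12 + 59 = 523/12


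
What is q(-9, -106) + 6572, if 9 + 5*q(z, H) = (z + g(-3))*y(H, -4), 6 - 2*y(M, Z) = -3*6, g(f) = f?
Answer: 32707/5 ≈ 6541.4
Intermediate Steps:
y(M, Z) = 12 (y(M, Z) = 3 - (-3)*6/2 = 3 - ½*(-18) = 3 + 9 = 12)
q(z, H) = -9 + 12*z/5 (q(z, H) = -9/5 + ((z - 3)*12)/5 = -9/5 + ((-3 + z)*12)/5 = -9/5 + (-36 + 12*z)/5 = -9/5 + (-36/5 + 12*z/5) = -9 + 12*z/5)
q(-9, -106) + 6572 = (-9 + (12/5)*(-9)) + 6572 = (-9 - 108/5) + 6572 = -153/5 + 6572 = 32707/5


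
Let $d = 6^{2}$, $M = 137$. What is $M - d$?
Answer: $101$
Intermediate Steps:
$d = 36$
$M - d = 137 - 36 = 101$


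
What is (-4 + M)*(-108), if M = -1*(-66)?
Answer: -6696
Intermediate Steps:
M = 66
(-4 + M)*(-108) = (-4 + 66)*(-108) = 62*(-108) = -6696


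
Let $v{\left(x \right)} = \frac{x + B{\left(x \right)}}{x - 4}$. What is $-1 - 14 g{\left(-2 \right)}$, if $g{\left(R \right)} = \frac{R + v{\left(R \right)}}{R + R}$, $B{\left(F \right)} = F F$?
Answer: $- \frac{55}{6} \approx -9.1667$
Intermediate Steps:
$B{\left(F \right)} = F^{2}$
$v{\left(x \right)} = \frac{x + x^{2}}{-4 + x}$ ($v{\left(x \right)} = \frac{x + x^{2}}{x - 4} = \frac{x + x^{2}}{-4 + x}$)
$g{\left(R \right)} = \frac{R + \frac{R \left(1 + R\right)}{-4 + R}}{2 R}$ ($g{\left(R \right)} = \frac{R + \frac{R \left(1 + R\right)}{-4 + R}}{R + R} = \frac{R + \frac{R \left(1 + R\right)}{-4 + R}}{2 R}$)
$-1 - 14 g{\left(-2 \right)} = -1 - 14 \frac{- \frac{3}{2} - 2}{-4 - 2} = -1 - 14 \frac{1}{-6} \left(- \frac{7}{2}\right) = -1 - 14 \left(\left(- \frac{1}{6}\right) \left(- \frac{7}{2}\right)\right) = -1 - \frac{49}{6} = - \frac{55}{6}$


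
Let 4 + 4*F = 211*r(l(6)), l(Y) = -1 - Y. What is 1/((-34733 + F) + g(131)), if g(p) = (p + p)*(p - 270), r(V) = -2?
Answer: -2/142515 ≈ -1.4034e-5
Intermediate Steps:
g(p) = 2*p*(-270 + p) (g(p) = (2*p)*(-270 + p) = 2*p*(-270 + p))
F = -213/2 (F = -1 + (211*(-2))/4 = -1 + (1/4)*(-422) = -1 - 211/2 = -213/2 ≈ -106.50)
1/((-34733 + F) + g(131)) = 1/((-34733 - 213/2) + 2*131*(-270 + 131)) = 1/(-69679/2 + 2*131*(-139)) = 1/(-69679/2 - 36418) = 1/(-142515/2) = -2/142515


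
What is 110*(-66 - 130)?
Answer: -21560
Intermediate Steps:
110*(-66 - 130) = 110*(-196) = -21560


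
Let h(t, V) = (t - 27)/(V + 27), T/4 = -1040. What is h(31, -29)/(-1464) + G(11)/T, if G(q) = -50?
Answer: 1019/76128 ≈ 0.013385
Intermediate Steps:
T = -4160 (T = 4*(-1040) = -4160)
h(t, V) = (-27 + t)/(27 + V)
h(31, -29)/(-1464) + G(11)/T = ((-27 + 31)/(27 - 29))/(-1464) - 50/(-4160) = (4/(-2))*(-1/1464) - 50*(-1/4160) = -1/2*4*(-1/1464) + 5/416 = -2*(-1/1464) + 5/416 = 1/732 + 5/416 = 1019/76128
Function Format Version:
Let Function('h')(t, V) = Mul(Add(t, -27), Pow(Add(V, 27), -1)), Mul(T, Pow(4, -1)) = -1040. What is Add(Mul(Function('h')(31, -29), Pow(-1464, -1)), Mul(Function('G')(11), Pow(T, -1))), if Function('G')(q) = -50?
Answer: Rational(1019, 76128) ≈ 0.013385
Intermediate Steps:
T = -4160 (T = Mul(4, -1040) = -4160)
Function('h')(t, V) = Mul(Pow(Add(27, V), -1), Add(-27, t)) (Function('h')(t, V) = Mul(Add(-27, t), Pow(Add(27, V), -1)) = Mul(Pow(Add(27, V), -1), Add(-27, t)))
Add(Mul(Function('h')(31, -29), Pow(-1464, -1)), Mul(Function('G')(11), Pow(T, -1))) = Add(Mul(Mul(Pow(Add(27, -29), -1), Add(-27, 31)), Pow(-1464, -1)), Mul(-50, Pow(-4160, -1))) = Add(Mul(Mul(Pow(-2, -1), 4), Rational(-1, 1464)), Mul(-50, Rational(-1, 4160))) = Add(Mul(Mul(Rational(-1, 2), 4), Rational(-1, 1464)), Rational(5, 416)) = Add(Mul(-2, Rational(-1, 1464)), Rational(5, 416)) = Add(Rational(1, 732), Rational(5, 416)) = Rational(1019, 76128)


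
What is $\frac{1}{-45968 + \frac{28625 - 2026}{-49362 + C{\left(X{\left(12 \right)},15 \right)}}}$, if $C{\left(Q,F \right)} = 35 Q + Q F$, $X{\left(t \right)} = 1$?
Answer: $- \frac{736}{33832845} \approx -2.1754 \cdot 10^{-5}$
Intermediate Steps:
$C{\left(Q,F \right)} = 35 Q + F Q$
$\frac{1}{-45968 + \frac{28625 - 2026}{-49362 + C{\left(X{\left(12 \right)},15 \right)}}} = \frac{1}{-45968 + \frac{28625 - 2026}{-49362 + 1 \left(35 + 15\right)}} = \frac{1}{-45968 + \frac{26599}{-49362 + 1 \cdot 50}} = \frac{1}{-45968 + \frac{26599}{-49362 + 50}} = \frac{1}{-45968 + \frac{26599}{-49312}} = \frac{1}{-45968 + 26599 \left(- \frac{1}{49312}\right)} = \frac{1}{-45968 - \frac{397}{736}} = \frac{1}{- \frac{33832845}{736}} = - \frac{736}{33832845}$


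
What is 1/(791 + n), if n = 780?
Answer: 1/1571 ≈ 0.00063654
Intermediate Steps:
1/(791 + n) = 1/(791 + 780) = 1/1571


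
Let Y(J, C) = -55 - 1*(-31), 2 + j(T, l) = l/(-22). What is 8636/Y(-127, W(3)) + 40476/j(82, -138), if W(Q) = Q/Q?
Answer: 2569943/282 ≈ 9113.3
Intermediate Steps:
j(T, l) = -2 - l/22 (j(T, l) = -2 + l/(-22) = -2 + l*(-1/22) = -2 - l/22)
W(Q) = 1
Y(J, C) = -24 (Y(J, C) = -55 + 31 = -24)
8636/Y(-127, W(3)) + 40476/j(82, -138) = 8636/(-24) + 40476/(-2 - 1/22*(-138)) = 8636*(-1/24) + 40476/(-2 + 69/11) = -2159/6 + 40476/(47/11) = -2159/6 + 40476*(11/47) = -2159/6 + 445236/47 = 2569943/282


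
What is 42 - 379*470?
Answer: -178088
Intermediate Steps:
42 - 379*470 = 42 - 178130 = -178088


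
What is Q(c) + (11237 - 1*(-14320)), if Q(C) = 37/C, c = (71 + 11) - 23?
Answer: 1507900/59 ≈ 25558.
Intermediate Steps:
c = 59 (c = 82 - 23 = 59)
Q(c) + (11237 - 1*(-14320)) = 37/59 + (11237 - 1*(-14320)) = 37*(1/59) + (11237 + 14320) = 37/59 + 25557 = 1507900/59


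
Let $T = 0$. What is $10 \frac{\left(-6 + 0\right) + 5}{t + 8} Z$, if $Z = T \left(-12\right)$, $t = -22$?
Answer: $0$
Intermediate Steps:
$Z = 0$ ($Z = 0 \left(-12\right) = 0$)
$10 \frac{\left(-6 + 0\right) + 5}{t + 8} Z = 10 \frac{\left(-6 + 0\right) + 5}{-22 + 8} \cdot 0 = 10 \frac{-6 + 5}{-14} \cdot 0 = 10 \left(\left(-1\right) \left(- \frac{1}{14}\right)\right) 0 = 10 \cdot \frac{1}{14} \cdot 0 = \frac{5}{7} \cdot 0 = 0$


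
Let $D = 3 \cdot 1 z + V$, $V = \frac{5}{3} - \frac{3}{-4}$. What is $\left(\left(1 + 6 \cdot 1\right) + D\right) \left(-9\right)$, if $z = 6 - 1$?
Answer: $- \frac{879}{4} \approx -219.75$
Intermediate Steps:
$V = \frac{29}{12}$ ($V = 5 \cdot \frac{1}{3} - - \frac{3}{4} = \frac{5}{3} + \frac{3}{4} = \frac{29}{12} \approx 2.4167$)
$z = 5$ ($z = 6 - 1 = 5$)
$D = \frac{209}{12}$ ($D = 3 \cdot 1 \cdot 5 + \frac{29}{12} = 3 \cdot 5 + \frac{29}{12} = 15 + \frac{29}{12} = \frac{209}{12} \approx 17.417$)
$\left(\left(1 + 6 \cdot 1\right) + D\right) \left(-9\right) = \left(\left(1 + 6 \cdot 1\right) + \frac{209}{12}\right) \left(-9\right) = \left(\left(1 + 6\right) + \frac{209}{12}\right) \left(-9\right) = \left(7 + \frac{209}{12}\right) \left(-9\right) = \frac{293}{12} \left(-9\right) = - \frac{879}{4}$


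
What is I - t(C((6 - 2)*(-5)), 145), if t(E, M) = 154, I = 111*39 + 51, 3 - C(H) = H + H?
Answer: 4226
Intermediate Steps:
C(H) = 3 - 2*H (C(H) = 3 - (H + H) = 3 - 2*H)
I = 4380 (I = 4329 + 51 = 4380)
I - t(C((6 - 2)*(-5)), 145) = 4380 - 1*154 = 4380 - 154 = 4226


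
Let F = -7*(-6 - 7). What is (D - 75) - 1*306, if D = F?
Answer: -290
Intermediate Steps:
F = 91 (F = -7*(-13) = 91)
D = 91
(D - 75) - 1*306 = (91 - 75) - 1*306 = 16 - 306 = -290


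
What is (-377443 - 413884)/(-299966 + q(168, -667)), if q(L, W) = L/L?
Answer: 791327/299965 ≈ 2.6381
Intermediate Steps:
q(L, W) = 1
(-377443 - 413884)/(-299966 + q(168, -667)) = (-377443 - 413884)/(-299966 + 1) = -791327/(-299965) = -791327*(-1/299965) = 791327/299965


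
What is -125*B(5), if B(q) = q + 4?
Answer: -1125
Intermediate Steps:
B(q) = 4 + q
-125*B(5) = -125*(4 + 5) = -125*9 = -1125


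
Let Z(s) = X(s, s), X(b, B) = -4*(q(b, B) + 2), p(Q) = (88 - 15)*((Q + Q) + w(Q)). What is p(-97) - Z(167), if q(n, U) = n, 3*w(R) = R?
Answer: -47539/3 ≈ -15846.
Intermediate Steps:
w(R) = R/3
p(Q) = 511*Q/3 (p(Q) = (88 - 15)*((Q + Q) + Q/3) = 73*(2*Q + Q/3) = 73*(7*Q/3) = 511*Q/3)
X(b, B) = -8 - 4*b (X(b, B) = -4*(b + 2) = -4*(2 + b) = -8 - 4*b)
Z(s) = -8 - 4*s
p(-97) - Z(167) = (511/3)*(-97) - (-8 - 4*167) = -49567/3 - (-8 - 668) = -49567/3 - 1*(-676) = -49567/3 + 676 = -47539/3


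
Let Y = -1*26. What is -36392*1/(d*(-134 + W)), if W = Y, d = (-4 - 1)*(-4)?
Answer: 4549/400 ≈ 11.372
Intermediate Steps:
Y = -26
d = 20 (d = -5*(-4) = 20)
W = -26
-36392*1/(d*(-134 + W)) = -36392*1/(20*(-134 - 26)) = -36392/(20*(-160)) = -36392/(-3200) = -36392*(-1/3200) = 4549/400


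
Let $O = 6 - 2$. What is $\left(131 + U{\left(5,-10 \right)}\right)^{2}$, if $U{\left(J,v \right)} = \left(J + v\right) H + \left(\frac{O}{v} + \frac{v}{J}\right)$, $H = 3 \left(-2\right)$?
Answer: $\frac{628849}{25} \approx 25154.0$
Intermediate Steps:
$O = 4$
$H = -6$
$U{\left(J,v \right)} = - 6 J - 6 v + \frac{4}{v} + \frac{v}{J}$ ($U{\left(J,v \right)} = \left(J + v\right) \left(-6\right) + \left(\frac{4}{v} + \frac{v}{J}\right) = \left(- 6 J - 6 v\right) + \left(\frac{4}{v} + \frac{v}{J}\right) = - 6 J - 6 v + \frac{4}{v} + \frac{v}{J}$)
$\left(131 + U{\left(5,-10 \right)}\right)^{2} = \left(131 - \left(-30 + 2 + \frac{2}{5}\right)\right)^{2} = \left(131 + \left(-30 + 60 + 4 \left(- \frac{1}{10}\right) - 2\right)\right)^{2} = \left(131 - - \frac{138}{5}\right)^{2} = \left(131 + \frac{138}{5}\right)^{2} = \left(\frac{793}{5}\right)^{2} = \frac{628849}{25}$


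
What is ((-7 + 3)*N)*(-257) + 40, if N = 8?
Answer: 8264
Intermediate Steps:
((-7 + 3)*N)*(-257) + 40 = ((-7 + 3)*8)*(-257) + 40 = -4*8*(-257) + 40 = -32*(-257) + 40 = 8224 + 40 = 8264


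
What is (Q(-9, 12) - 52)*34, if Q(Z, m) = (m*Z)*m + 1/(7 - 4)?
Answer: -137462/3 ≈ -45821.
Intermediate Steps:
Q(Z, m) = ⅓ + Z*m² (Q(Z, m) = (Z*m)*m + 1/3 = Z*m² + ⅓ = ⅓ + Z*m²)
(Q(-9, 12) - 52)*34 = ((⅓ - 9*12²) - 52)*34 = ((⅓ - 9*144) - 52)*34 = ((⅓ - 1296) - 52)*34 = (-3887/3 - 52)*34 = -4043/3*34 = -137462/3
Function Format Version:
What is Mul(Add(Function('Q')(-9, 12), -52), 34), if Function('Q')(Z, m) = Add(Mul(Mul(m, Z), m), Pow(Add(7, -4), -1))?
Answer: Rational(-137462, 3) ≈ -45821.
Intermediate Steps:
Function('Q')(Z, m) = Add(Rational(1, 3), Mul(Z, Pow(m, 2))) (Function('Q')(Z, m) = Add(Mul(Mul(Z, m), m), Pow(3, -1)) = Add(Mul(Z, Pow(m, 2)), Rational(1, 3)) = Add(Rational(1, 3), Mul(Z, Pow(m, 2))))
Mul(Add(Function('Q')(-9, 12), -52), 34) = Mul(Add(Add(Rational(1, 3), Mul(-9, Pow(12, 2))), -52), 34) = Mul(Add(Add(Rational(1, 3), Mul(-9, 144)), -52), 34) = Mul(Add(Add(Rational(1, 3), -1296), -52), 34) = Mul(Add(Rational(-3887, 3), -52), 34) = Mul(Rational(-4043, 3), 34) = Rational(-137462, 3)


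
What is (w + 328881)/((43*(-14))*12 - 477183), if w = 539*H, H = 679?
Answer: -99266/69201 ≈ -1.4345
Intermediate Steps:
w = 365981 (w = 539*679 = 365981)
(w + 328881)/((43*(-14))*12 - 477183) = (365981 + 328881)/((43*(-14))*12 - 477183) = 694862/(-602*12 - 477183) = 694862/(-7224 - 477183) = 694862/(-484407) = 694862*(-1/484407) = -99266/69201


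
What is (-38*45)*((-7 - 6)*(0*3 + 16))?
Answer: 355680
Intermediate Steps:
(-38*45)*((-7 - 6)*(0*3 + 16)) = -(-22230)*(0 + 16) = -(-22230)*16 = -1710*(-208) = 355680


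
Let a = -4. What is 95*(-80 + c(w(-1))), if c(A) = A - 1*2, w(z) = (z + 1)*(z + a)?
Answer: -7790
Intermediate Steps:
w(z) = (1 + z)*(-4 + z) (w(z) = (z + 1)*(z - 4) = (1 + z)*(-4 + z))
c(A) = -2 + A (c(A) = A - 2 = -2 + A)
95*(-80 + c(w(-1))) = 95*(-80 + (-2 + (-4 + (-1)**2 - 3*(-1)))) = 95*(-80 + (-2 + (-4 + 1 + 3))) = 95*(-80 + (-2 + 0)) = 95*(-80 - 2) = 95*(-82) = -7790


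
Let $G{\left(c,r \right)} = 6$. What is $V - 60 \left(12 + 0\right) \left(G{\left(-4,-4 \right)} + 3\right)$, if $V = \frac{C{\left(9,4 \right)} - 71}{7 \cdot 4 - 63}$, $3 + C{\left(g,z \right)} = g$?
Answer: $- \frac{45347}{7} \approx -6478.1$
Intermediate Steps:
$C{\left(g,z \right)} = -3 + g$
$V = \frac{13}{7}$ ($V = \frac{\left(-3 + 9\right) - 71}{7 \cdot 4 - 63} = \frac{6 - 71}{28 - 63} = - \frac{65}{-35} = \left(-65\right) \left(- \frac{1}{35}\right) = \frac{13}{7} \approx 1.8571$)
$V - 60 \left(12 + 0\right) \left(G{\left(-4,-4 \right)} + 3\right) = \frac{13}{7} - 60 \left(12 + 0\right) \left(6 + 3\right) = \frac{13}{7} - 60 \cdot 12 \cdot 9 = \frac{13}{7} - 6480 = - \frac{45347}{7}$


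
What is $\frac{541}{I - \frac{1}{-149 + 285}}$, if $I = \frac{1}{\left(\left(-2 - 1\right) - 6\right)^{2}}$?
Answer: $\frac{5959656}{55} \approx 1.0836 \cdot 10^{5}$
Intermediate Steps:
$I = \frac{1}{81}$ ($I = \frac{1}{\left(-3 - 6\right)^{2}} = \frac{1}{\left(-9\right)^{2}} = \frac{1}{81} \approx 0.012346$)
$\frac{541}{I - \frac{1}{-149 + 285}} = \frac{541}{\frac{1}{81} - \frac{1}{-149 + 285}} = \frac{541}{\frac{1}{81} - \frac{1}{136}} = \frac{541}{\frac{55}{11016}} = 541 \cdot \frac{11016}{55} = \frac{5959656}{55}$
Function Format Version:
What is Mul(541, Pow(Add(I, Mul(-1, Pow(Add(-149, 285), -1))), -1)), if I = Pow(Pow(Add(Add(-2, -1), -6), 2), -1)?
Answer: Rational(5959656, 55) ≈ 1.0836e+5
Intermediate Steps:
I = Rational(1, 81) (I = Pow(Pow(Add(-3, -6), 2), -1) = Pow(Pow(-9, 2), -1) = Pow(81, -1) = Rational(1, 81) ≈ 0.012346)
Mul(541, Pow(Add(I, Mul(-1, Pow(Add(-149, 285), -1))), -1)) = Mul(541, Pow(Add(Rational(1, 81), Mul(-1, Pow(Add(-149, 285), -1))), -1)) = Mul(541, Pow(Add(Rational(1, 81), Mul(-1, Pow(136, -1))), -1)) = Mul(541, Pow(Add(Rational(1, 81), Mul(-1, Rational(1, 136))), -1)) = Mul(541, Pow(Add(Rational(1, 81), Rational(-1, 136)), -1)) = Mul(541, Pow(Rational(55, 11016), -1)) = Mul(541, Rational(11016, 55)) = Rational(5959656, 55)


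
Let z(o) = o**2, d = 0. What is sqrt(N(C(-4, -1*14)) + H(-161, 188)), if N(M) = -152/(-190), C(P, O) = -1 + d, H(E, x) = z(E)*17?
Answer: 11*sqrt(91045)/5 ≈ 663.82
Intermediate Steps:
H(E, x) = 17*E**2 (H(E, x) = E**2*17 = 17*E**2)
C(P, O) = -1 (C(P, O) = -1 + 0 = -1)
N(M) = 4/5 (N(M) = -152*(-1/190) = 4/5)
sqrt(N(C(-4, -1*14)) + H(-161, 188)) = sqrt(4/5 + 17*(-161)**2) = sqrt(4/5 + 17*25921) = sqrt(4/5 + 440657) = sqrt(2203289/5) = 11*sqrt(91045)/5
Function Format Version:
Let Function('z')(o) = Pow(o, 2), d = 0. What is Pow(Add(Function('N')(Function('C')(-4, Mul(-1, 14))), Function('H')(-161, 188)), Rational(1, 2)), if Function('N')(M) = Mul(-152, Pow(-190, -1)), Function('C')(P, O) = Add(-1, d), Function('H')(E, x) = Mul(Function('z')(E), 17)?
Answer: Mul(Rational(11, 5), Pow(91045, Rational(1, 2))) ≈ 663.82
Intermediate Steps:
Function('H')(E, x) = Mul(17, Pow(E, 2)) (Function('H')(E, x) = Mul(Pow(E, 2), 17) = Mul(17, Pow(E, 2)))
Function('C')(P, O) = -1 (Function('C')(P, O) = Add(-1, 0) = -1)
Function('N')(M) = Rational(4, 5) (Function('N')(M) = Mul(-152, Rational(-1, 190)) = Rational(4, 5))
Pow(Add(Function('N')(Function('C')(-4, Mul(-1, 14))), Function('H')(-161, 188)), Rational(1, 2)) = Pow(Add(Rational(4, 5), Mul(17, Pow(-161, 2))), Rational(1, 2)) = Pow(Add(Rational(4, 5), Mul(17, 25921)), Rational(1, 2)) = Pow(Add(Rational(4, 5), 440657), Rational(1, 2)) = Pow(Rational(2203289, 5), Rational(1, 2)) = Mul(Rational(11, 5), Pow(91045, Rational(1, 2)))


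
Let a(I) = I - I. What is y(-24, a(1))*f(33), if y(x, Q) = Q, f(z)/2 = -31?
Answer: 0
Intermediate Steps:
f(z) = -62 (f(z) = 2*(-31) = -62)
a(I) = 0
y(-24, a(1))*f(33) = 0*(-62) = 0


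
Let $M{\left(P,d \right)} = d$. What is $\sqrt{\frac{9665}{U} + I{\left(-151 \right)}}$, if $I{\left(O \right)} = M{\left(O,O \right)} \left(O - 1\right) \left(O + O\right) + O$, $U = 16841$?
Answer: $\frac{i \sqrt{1965950844471790}}{16841} \approx 2632.8 i$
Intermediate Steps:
$I{\left(O \right)} = O + 2 O^{2} \left(-1 + O\right)$ ($I{\left(O \right)} = O \left(O - 1\right) \left(O + O\right) + O = O \left(-1 + O\right) 2 O + O = O 2 O \left(-1 + O\right) + O = 2 O^{2} \left(-1 + O\right) + O = O + 2 O^{2} \left(-1 + O\right)$)
$\sqrt{\frac{9665}{U} + I{\left(-151 \right)}} = \sqrt{\frac{9665}{16841} - 151 \left(1 - -302 + 2 \left(-151\right)^{2}\right)} = \sqrt{9665 \cdot \frac{1}{16841} - 151 \left(1 + 302 + 2 \cdot 22801\right)} = \sqrt{\frac{9665}{16841} - 151 \left(1 + 302 + 45602\right)} = \sqrt{\frac{9665}{16841} - 6931655} = \sqrt{- \frac{116735992190}{16841}} = \frac{i \sqrt{1965950844471790}}{16841}$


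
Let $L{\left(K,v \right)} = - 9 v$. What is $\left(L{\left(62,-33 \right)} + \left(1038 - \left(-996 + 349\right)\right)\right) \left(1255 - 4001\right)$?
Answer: $-5442572$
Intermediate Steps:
$\left(L{\left(62,-33 \right)} + \left(1038 - \left(-996 + 349\right)\right)\right) \left(1255 - 4001\right) = \left(\left(-9\right) \left(-33\right) + \left(1038 - \left(-996 + 349\right)\right)\right) \left(1255 - 4001\right) = \left(297 + \left(1038 - -647\right)\right) \left(-2746\right) = \left(297 + \left(1038 + 647\right)\right) \left(-2746\right) = \left(297 + 1685\right) \left(-2746\right) = 1982 \left(-2746\right) = -5442572$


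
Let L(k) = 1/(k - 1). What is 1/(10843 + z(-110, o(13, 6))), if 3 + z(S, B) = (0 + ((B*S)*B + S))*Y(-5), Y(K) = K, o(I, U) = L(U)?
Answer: 1/11412 ≈ 8.7627e-5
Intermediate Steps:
L(k) = 1/(-1 + k)
o(I, U) = 1/(-1 + U)
z(S, B) = -3 - 5*S - 5*S*B**2 (z(S, B) = -3 + (0 + ((B*S)*B + S))*(-5) = -3 + (0 + (S*B**2 + S))*(-5) = -3 + (0 + (S + S*B**2))*(-5) = -3 + (S + S*B**2)*(-5) = -3 + (-5*S - 5*S*B**2) = -3 - 5*S - 5*S*B**2)
1/(10843 + z(-110, o(13, 6))) = 1/(10843 + (-3 - 5*(-110) - 5*(-110)*(1/(-1 + 6))**2)) = 1/(10843 + (-3 + 550 - 5*(-110)*(1/5)**2)) = 1/(10843 + (-3 + 550 - 5*(-110)*1/25)) = 1/(10843 + (-3 + 550 + 22)) = 1/(10843 + 569) = 1/11412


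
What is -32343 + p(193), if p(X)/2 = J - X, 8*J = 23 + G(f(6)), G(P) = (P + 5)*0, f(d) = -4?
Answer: -130893/4 ≈ -32723.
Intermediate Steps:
G(P) = 0 (G(P) = (5 + P)*0 = 0)
J = 23/8 (J = (23 + 0)/8 = (⅛)*23 = 23/8 ≈ 2.8750)
p(X) = 23/4 - 2*X (p(X) = 2*(23/8 - X) = 23/4 - 2*X)
-32343 + p(193) = -32343 + (23/4 - 2*193) = -32343 + (23/4 - 386) = -32343 - 1521/4 = -130893/4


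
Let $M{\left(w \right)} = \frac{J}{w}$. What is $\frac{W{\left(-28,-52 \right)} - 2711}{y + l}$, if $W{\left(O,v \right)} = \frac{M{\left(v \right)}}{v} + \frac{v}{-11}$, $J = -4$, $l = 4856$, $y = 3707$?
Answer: $- \frac{20123855}{63674468} \approx -0.31604$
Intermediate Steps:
$M{\left(w \right)} = - \frac{4}{w}$
$W{\left(O,v \right)} = - \frac{4}{v^{2}} - \frac{v}{11}$ ($W{\left(O,v \right)} = \frac{\left(-4\right) \frac{1}{v}}{v} + \frac{v}{-11} = - \frac{4}{v^{2}} + v \left(- \frac{1}{11}\right) = - \frac{4}{v^{2}} - \frac{v}{11}$)
$\frac{W{\left(-28,-52 \right)} - 2711}{y + l} = \frac{\left(- \frac{4}{2704} - - \frac{52}{11}\right) - 2711}{3707 + 4856} = \frac{\left(\left(-4\right) \frac{1}{2704} + \frac{52}{11}\right) - 2711}{8563} = \left(\left(- \frac{1}{676} + \frac{52}{11}\right) - 2711\right) \frac{1}{8563} = \left(\frac{35141}{7436} - 2711\right) \frac{1}{8563} = \left(- \frac{20123855}{7436}\right) \frac{1}{8563} = - \frac{20123855}{63674468}$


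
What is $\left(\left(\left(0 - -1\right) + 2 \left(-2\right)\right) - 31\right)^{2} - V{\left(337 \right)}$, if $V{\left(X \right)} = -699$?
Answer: $1855$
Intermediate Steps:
$\left(\left(\left(0 - -1\right) + 2 \left(-2\right)\right) - 31\right)^{2} - V{\left(337 \right)} = \left(\left(\left(0 - -1\right) + 2 \left(-2\right)\right) - 31\right)^{2} - -699 = \left(\left(\left(0 + 1\right) - 4\right) - 31\right)^{2} + 699 = \left(\left(1 - 4\right) - 31\right)^{2} + 699 = \left(-3 - 31\right)^{2} + 699 = \left(-34\right)^{2} + 699 = 1156 + 699 = 1855$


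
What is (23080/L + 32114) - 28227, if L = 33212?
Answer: 32279531/8303 ≈ 3887.7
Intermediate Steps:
(23080/L + 32114) - 28227 = (23080/33212 + 32114) - 28227 = (23080*(1/33212) + 32114) - 28227 = (5770/8303 + 32114) - 28227 = 266648312/8303 - 28227 = 32279531/8303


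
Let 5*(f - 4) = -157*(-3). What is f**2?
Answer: 241081/25 ≈ 9643.2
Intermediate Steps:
f = 491/5 (f = 4 + (-157*(-3))/5 = 4 + (1/5)*471 = 4 + 471/5 = 491/5 ≈ 98.200)
f**2 = (491/5)**2 = 241081/25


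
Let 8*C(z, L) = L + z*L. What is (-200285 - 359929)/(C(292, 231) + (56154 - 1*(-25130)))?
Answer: -4481712/717955 ≈ -6.2423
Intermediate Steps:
C(z, L) = L/8 + L*z/8 (C(z, L) = (L + z*L)/8 = (L + L*z)/8 = L/8 + L*z/8)
(-200285 - 359929)/(C(292, 231) + (56154 - 1*(-25130))) = (-200285 - 359929)/((⅛)*231*(1 + 292) + (56154 - 1*(-25130))) = -560214/((⅛)*231*293 + (56154 + 25130)) = -560214/(67683/8 + 81284) = -560214/717955/8 = -560214*8/717955 = -4481712/717955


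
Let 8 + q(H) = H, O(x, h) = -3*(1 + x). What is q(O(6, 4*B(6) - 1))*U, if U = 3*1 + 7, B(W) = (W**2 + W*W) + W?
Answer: -290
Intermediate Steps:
B(W) = W + 2*W**2 (B(W) = (W**2 + W**2) + W = 2*W**2 + W = W + 2*W**2)
O(x, h) = -3 - 3*x
q(H) = -8 + H
U = 10 (U = 3 + 7 = 10)
q(O(6, 4*B(6) - 1))*U = (-8 + (-3 - 3*6))*10 = (-8 + (-3 - 18))*10 = (-8 - 21)*10 = -29*10 = -290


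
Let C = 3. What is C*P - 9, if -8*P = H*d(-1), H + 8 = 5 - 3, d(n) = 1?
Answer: -27/4 ≈ -6.7500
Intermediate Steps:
H = -6 (H = -8 + (5 - 3) = -8 + 2 = -6)
P = 3/4 (P = -(-3)/4 = -1/8*(-6) = 3/4 ≈ 0.75000)
C*P - 9 = 3*(3/4) - 9 = 9/4 - 9 = -27/4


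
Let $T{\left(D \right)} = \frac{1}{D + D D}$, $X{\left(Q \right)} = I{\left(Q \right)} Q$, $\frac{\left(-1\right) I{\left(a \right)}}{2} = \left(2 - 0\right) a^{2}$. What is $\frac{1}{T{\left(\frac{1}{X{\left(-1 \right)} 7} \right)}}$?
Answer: $\frac{29}{784} \approx 0.03699$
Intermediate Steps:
$I{\left(a \right)} = - 4 a^{2}$ ($I{\left(a \right)} = - 2 \left(2 - 0\right) a^{2} = - 2 \left(2 + 0\right) a^{2} = - 2 \cdot 2 a^{2} = - 4 a^{2}$)
$X{\left(Q \right)} = - 4 Q^{3}$ ($X{\left(Q \right)} = - 4 Q^{2} Q = - 4 Q^{3}$)
$T{\left(D \right)} = \frac{1}{D + D^{2}}$
$\frac{1}{T{\left(\frac{1}{X{\left(-1 \right)} 7} \right)}} = \frac{1}{\frac{1}{\frac{1}{- 4 \left(-1\right)^{3} \cdot 7}} \frac{1}{1 + \frac{1}{- 4 \left(-1\right)^{3} \cdot 7}}} = \frac{1}{\frac{1}{\frac{1}{\left(-4\right) \left(-1\right) 7}} \frac{1}{1 + \frac{1}{\left(-4\right) \left(-1\right) 7}}} = \frac{1}{\frac{1}{\frac{1}{4 \cdot 7}} \frac{1}{1 + \frac{1}{4 \cdot 7}}} = \frac{1}{\frac{1}{\frac{1}{28}} \frac{1}{1 + \frac{1}{28}}} = \frac{1}{28 \frac{1}{\frac{29}{28}}} = \frac{1}{28 \cdot \frac{28}{29}} = \frac{1}{\frac{784}{29}} = \frac{29}{784}$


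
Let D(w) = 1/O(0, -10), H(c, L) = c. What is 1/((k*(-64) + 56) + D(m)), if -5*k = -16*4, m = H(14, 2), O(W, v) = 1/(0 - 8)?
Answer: -5/3856 ≈ -0.0012967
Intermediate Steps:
O(W, v) = -1/8 (O(W, v) = 1/(-8) = -1/8)
m = 14
k = 64/5 (k = -(-16)*4/5 = -1/5*(-64) = 64/5 ≈ 12.800)
D(w) = -8 (D(w) = 1/(-1/8) = -8)
1/((k*(-64) + 56) + D(m)) = 1/(((64/5)*(-64) + 56) - 8) = 1/((-4096/5 + 56) - 8) = 1/(-3816/5 - 8) = 1/(-3856/5) = -5/3856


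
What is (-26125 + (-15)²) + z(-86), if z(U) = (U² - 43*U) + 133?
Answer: -14673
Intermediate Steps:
z(U) = 133 + U² - 43*U
(-26125 + (-15)²) + z(-86) = (-26125 + (-15)²) + (133 + (-86)² - 43*(-86)) = (-26125 + 225) + (133 + 7396 + 3698) = -25900 + 11227 = -14673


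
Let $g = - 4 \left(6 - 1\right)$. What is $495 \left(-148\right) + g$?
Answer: $-73280$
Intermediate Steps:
$g = -20$ ($g = \left(-4\right) 5 = -20$)
$495 \left(-148\right) + g = 495 \left(-148\right) - 20 = -73260 - 20 = -73280$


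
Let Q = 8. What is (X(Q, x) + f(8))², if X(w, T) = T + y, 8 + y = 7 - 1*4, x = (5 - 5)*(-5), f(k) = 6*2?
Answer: 49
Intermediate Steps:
f(k) = 12
x = 0 (x = 0*(-5) = 0)
y = -5 (y = -8 + (7 - 1*4) = -8 + (7 - 4) = -8 + 3 = -5)
X(w, T) = -5 + T (X(w, T) = T - 5 = -5 + T)
(X(Q, x) + f(8))² = ((-5 + 0) + 12)² = (-5 + 12)² = 7² = 49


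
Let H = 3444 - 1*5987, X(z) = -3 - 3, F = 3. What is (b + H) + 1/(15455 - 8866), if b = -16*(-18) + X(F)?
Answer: -14897728/6589 ≈ -2261.0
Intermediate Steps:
X(z) = -6
b = 282 (b = -16*(-18) - 6 = 288 - 6 = 282)
H = -2543 (H = 3444 - 5987 = -2543)
(b + H) + 1/(15455 - 8866) = (282 - 2543) + 1/(15455 - 8866) = -2261 + 1/6589 = -14897728/6589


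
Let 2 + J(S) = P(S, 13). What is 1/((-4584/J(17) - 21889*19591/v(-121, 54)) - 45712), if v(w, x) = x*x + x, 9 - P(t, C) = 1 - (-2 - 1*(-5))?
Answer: -270/51464069 ≈ -5.2464e-6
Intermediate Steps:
P(t, C) = 11 (P(t, C) = 9 - (1 - (-2 - 1*(-5))) = 9 - (1 - (-2 + 5)) = 9 - (1 - 1*3) = 9 - (1 - 3) = 9 - 1*(-2) = 9 + 2 = 11)
J(S) = 9 (J(S) = -2 + 11 = 9)
v(w, x) = x + x² (v(w, x) = x² + x = x + x²)
1/((-4584/J(17) - 21889*19591/v(-121, 54)) - 45712) = 1/((-4584/9 - 21889*19591/(54*(1 + 54))) - 45712) = 1/((-4584*⅑ - 21889/((54*55)*(1/19591))) - 45712) = 1/((-1528/3 - 21889/(2970*(1/19591))) - 45712) = 1/((-1528/3 - 21889/270/1781) - 45712) = 1/((-1528/3 - 21889*1781/270) - 45712) = 1/((-1528/3 - 38984309/270) - 45712) = 1/(-39121829/270 - 45712) = 1/(-51464069/270) = -270/51464069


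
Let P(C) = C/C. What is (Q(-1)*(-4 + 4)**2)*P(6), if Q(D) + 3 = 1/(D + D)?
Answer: 0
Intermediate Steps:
Q(D) = -3 + 1/(2*D) (Q(D) = -3 + 1/(D + D) = -3 + 1/(2*D))
P(C) = 1
(Q(-1)*(-4 + 4)**2)*P(6) = ((-3 + (1/2)/(-1))*(-4 + 4)**2)*1 = ((-3 + (1/2)*(-1))*0**2)*1 = ((-3 - 1/2)*0)*1 = -7/2*0*1 = 0*1 = 0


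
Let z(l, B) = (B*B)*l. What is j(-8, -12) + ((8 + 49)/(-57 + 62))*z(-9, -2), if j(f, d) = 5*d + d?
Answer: -2412/5 ≈ -482.40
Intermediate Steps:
z(l, B) = l*B² (z(l, B) = B²*l = l*B²)
j(f, d) = 6*d
j(-8, -12) + ((8 + 49)/(-57 + 62))*z(-9, -2) = 6*(-12) + ((8 + 49)/(-57 + 62))*(-9*(-2)²) = -72 + (57/5)*(-9*4) = -72 + (57*(⅕))*(-36) = -72 + (57/5)*(-36) = -72 - 2052/5 = -2412/5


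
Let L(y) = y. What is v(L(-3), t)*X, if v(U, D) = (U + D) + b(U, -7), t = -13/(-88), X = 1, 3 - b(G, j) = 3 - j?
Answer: -867/88 ≈ -9.8523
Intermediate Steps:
b(G, j) = j (b(G, j) = 3 - (3 - j) = 3 + (-3 + j) = j)
t = 13/88 (t = -13*(-1/88) = 13/88 ≈ 0.14773)
v(U, D) = -7 + D + U (v(U, D) = (U + D) - 7 = (D + U) - 7 = -7 + D + U)
v(L(-3), t)*X = (-7 + 13/88 - 3)*1 = -867/88*1 = -867/88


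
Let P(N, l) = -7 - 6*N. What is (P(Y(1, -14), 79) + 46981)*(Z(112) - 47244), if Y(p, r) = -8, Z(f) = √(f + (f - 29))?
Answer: -2221507368 + 47022*√195 ≈ -2.2209e+9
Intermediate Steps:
Z(f) = √(-29 + 2*f) (Z(f) = √(f + (-29 + f)) = √(-29 + 2*f))
(P(Y(1, -14), 79) + 46981)*(Z(112) - 47244) = ((-7 - 6*(-8)) + 46981)*(√(-29 + 2*112) - 47244) = ((-7 + 48) + 46981)*(√(-29 + 224) - 47244) = (41 + 46981)*(√195 - 47244) = 47022*(-47244 + √195) = -2221507368 + 47022*√195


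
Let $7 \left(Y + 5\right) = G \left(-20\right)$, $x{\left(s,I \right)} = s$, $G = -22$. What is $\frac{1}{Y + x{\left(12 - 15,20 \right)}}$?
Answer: $\frac{7}{384} \approx 0.018229$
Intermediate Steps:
$Y = \frac{405}{7}$ ($Y = -5 + \frac{\left(-22\right) \left(-20\right)}{7} = -5 + \frac{1}{7} \cdot 440 = -5 + \frac{440}{7} = \frac{405}{7} \approx 57.857$)
$\frac{1}{Y + x{\left(12 - 15,20 \right)}} = \frac{1}{\frac{405}{7} + \left(12 - 15\right)} = \frac{1}{\frac{405}{7} - 3} = \frac{1}{\frac{384}{7}} = \frac{7}{384}$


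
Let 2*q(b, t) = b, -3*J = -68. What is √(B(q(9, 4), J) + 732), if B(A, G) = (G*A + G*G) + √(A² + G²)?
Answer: √(48520 + 30*√769)/6 ≈ 37.026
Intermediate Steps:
J = 68/3 (J = -⅓*(-68) = 68/3 ≈ 22.667)
q(b, t) = b/2
B(A, G) = G² + √(A² + G²) + A*G (B(A, G) = (A*G + G²) + √(A² + G²) = (G² + A*G) + √(A² + G²) = G² + √(A² + G²) + A*G)
√(B(q(9, 4), J) + 732) = √(((68/3)² + √(((½)*9)² + (68/3)²) + ((½)*9)*(68/3)) + 732) = √((4624/9 + √((9/2)² + 4624/9) + (9/2)*(68/3)) + 732) = √((4624/9 + √(81/4 + 4624/9) + 102) + 732) = √((4624/9 + √(19225/36) + 102) + 732) = √((4624/9 + 5*√769/6 + 102) + 732) = √((5542/9 + 5*√769/6) + 732) = √(12130/9 + 5*√769/6)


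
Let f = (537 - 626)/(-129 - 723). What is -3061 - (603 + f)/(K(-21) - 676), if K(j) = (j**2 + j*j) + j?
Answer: -96597733/31524 ≈ -3064.3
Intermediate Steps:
K(j) = j + 2*j**2 (K(j) = (j**2 + j**2) + j = 2*j**2 + j = j + 2*j**2)
f = 89/852 (f = -89/(-852) = -89*(-1/852) = 89/852 ≈ 0.10446)
-3061 - (603 + f)/(K(-21) - 676) = -3061 - (603 + 89/852)/(-21*(1 + 2*(-21)) - 676) = -3061 - 513845/(852*(-21*(1 - 42) - 676)) = -3061 - 513845/(852*(-21*(-41) - 676)) = -3061 - 513845/(852*(861 - 676)) = -3061 - 513845/(852*185) = -3061 - 1*102769/31524 = -3061 - 102769/31524 = -96597733/31524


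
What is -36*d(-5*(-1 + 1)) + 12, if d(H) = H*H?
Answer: 12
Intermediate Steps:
d(H) = H²
-36*d(-5*(-1 + 1)) + 12 = -36*25*(-1 + 1)² + 12 = -36*(-5*0)² + 12 = -36*0² + 12 = -36*0 + 12 = 0 + 12 = 12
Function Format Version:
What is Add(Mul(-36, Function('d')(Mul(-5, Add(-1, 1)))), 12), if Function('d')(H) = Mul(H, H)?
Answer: 12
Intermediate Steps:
Function('d')(H) = Pow(H, 2)
Add(Mul(-36, Function('d')(Mul(-5, Add(-1, 1)))), 12) = Add(Mul(-36, Pow(Mul(-5, Add(-1, 1)), 2)), 12) = Add(Mul(-36, Pow(Mul(-5, 0), 2)), 12) = Add(Mul(-36, Pow(0, 2)), 12) = Add(Mul(-36, 0), 12) = Add(0, 12) = 12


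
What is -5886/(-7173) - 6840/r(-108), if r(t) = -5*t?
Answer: -28324/2391 ≈ -11.846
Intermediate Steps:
-5886/(-7173) - 6840/r(-108) = -5886/(-7173) - 6840/((-5*(-108))) = -5886*(-1/7173) - 6840/540 = 654/797 - 6840*1/540 = 654/797 - 38/3 = -28324/2391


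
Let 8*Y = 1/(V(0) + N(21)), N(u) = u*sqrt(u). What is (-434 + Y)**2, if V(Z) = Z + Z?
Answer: (1531152 - sqrt(21))**2/12446784 ≈ 1.8836e+5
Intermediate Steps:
V(Z) = 2*Z
N(u) = u**(3/2)
Y = sqrt(21)/3528 (Y = 1/(8*(2*0 + 21**(3/2))) = 1/(8*(0 + 21*sqrt(21))) = 1/(8*((21*sqrt(21)))) = (sqrt(21)/441)/8 = sqrt(21)/3528 ≈ 0.0012989)
(-434 + Y)**2 = (-434 + sqrt(21)/3528)**2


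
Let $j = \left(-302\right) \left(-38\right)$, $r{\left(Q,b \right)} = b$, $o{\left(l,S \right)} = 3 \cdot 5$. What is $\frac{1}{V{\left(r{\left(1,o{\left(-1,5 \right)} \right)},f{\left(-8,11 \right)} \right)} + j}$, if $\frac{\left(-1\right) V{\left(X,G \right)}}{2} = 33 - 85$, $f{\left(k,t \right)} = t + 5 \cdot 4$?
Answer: $\frac{1}{11580} \approx 8.6356 \cdot 10^{-5}$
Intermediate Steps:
$o{\left(l,S \right)} = 15$
$f{\left(k,t \right)} = 20 + t$ ($f{\left(k,t \right)} = t + 20 = 20 + t$)
$V{\left(X,G \right)} = 104$ ($V{\left(X,G \right)} = - 2 \left(33 - 85\right) = \left(-2\right) \left(-52\right) = 104$)
$j = 11476$
$\frac{1}{V{\left(r{\left(1,o{\left(-1,5 \right)} \right)},f{\left(-8,11 \right)} \right)} + j} = \frac{1}{104 + 11476} = \frac{1}{11580}$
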